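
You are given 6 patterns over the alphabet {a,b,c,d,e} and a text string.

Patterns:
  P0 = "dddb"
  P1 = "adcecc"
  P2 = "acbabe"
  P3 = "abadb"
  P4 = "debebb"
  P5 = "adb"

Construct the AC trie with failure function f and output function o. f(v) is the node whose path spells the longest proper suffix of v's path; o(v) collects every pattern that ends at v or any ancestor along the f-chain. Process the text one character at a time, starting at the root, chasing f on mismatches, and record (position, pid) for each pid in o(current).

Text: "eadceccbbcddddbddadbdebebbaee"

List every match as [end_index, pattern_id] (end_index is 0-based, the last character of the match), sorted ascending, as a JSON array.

Build:
Trie nodes:
  n0 'ε': a→5 d→1
  n1 'd': d→2 e→20
  n2 'dd': d→3
  n3 'ddd': b→4
  n4 'dddb': ·  ←P0
  n5 'a': b→16 c→11 d→6
  n6 'ad': b→25 c→7
  n7 'adc': e→8
  n8 'adce': c→9
  n9 'adcec': c→10
  n10 'adcecc': ·  ←P1
  n11 'ac': b→12
  n12 'acb': a→13
  n13 'acba': b→14
  n14 'acbab': e→15
  n15 'acbabe': ·  ←P2
  n16 'ab': a→17
  n17 'aba': d→18
  n18 'abad': b→19
  n19 'abadb': ·  ←P3
  n20 'de': b→21
  n21 'deb': e→22
  n22 'debe': b→23
  n23 'debeb': b→24
  n24 'debebb': ·  ←P4
  n25 'adb': ·  ←P5

BFS fail/out derivation:
  n1('d'): parent n0 fail=0; on 'd' 0 → fail=0;  out ∅∪∅=∅
  n5('a'): parent n0 fail=0; on 'a' 0 → fail=0;  out ∅∪∅=∅
  n2('dd'): parent n1 fail=0; on 'd' 0 → fail=1;  out ∅∪∅=∅
  n6('ad'): parent n5 fail=0; on 'd' 0 → fail=1;  out ∅∪∅=∅
  n11('ac'): parent n5 fail=0; on 'c' 0 → fail=0;  out ∅∪∅=∅
  n16('ab'): parent n5 fail=0; on 'b' 0 → fail=0;  out ∅∪∅=∅
  n20('de'): parent n1 fail=0; on 'e' 0 → fail=0;  out ∅∪∅=∅
  n3('ddd'): parent n2 fail=1; on 'd' 1 → fail=2;  out ∅∪∅=∅
  n7('adc'): parent n6 fail=1; on 'c' 1→0 → fail=0;  out ∅∪∅=∅
  n12('acb'): parent n11 fail=0; on 'b' 0 → fail=0;  out ∅∪∅=∅
  n17('aba'): parent n16 fail=0; on 'a' 0 → fail=5;  out ∅∪∅=∅
  n21('deb'): parent n20 fail=0; on 'b' 0 → fail=0;  out ∅∪∅=∅
  n25('adb'): parent n6 fail=1; on 'b' 1→0 → fail=0;  out {5}∪∅={5}
  n4('dddb'): parent n3 fail=2; on 'b' 2→1→0 → fail=0;  out {0}∪∅={0}
  n8('adce'): parent n7 fail=0; on 'e' 0 → fail=0;  out ∅∪∅=∅
  n13('acba'): parent n12 fail=0; on 'a' 0 → fail=5;  out ∅∪∅=∅
  n18('abad'): parent n17 fail=5; on 'd' 5 → fail=6;  out ∅∪∅=∅
  n22('debe'): parent n21 fail=0; on 'e' 0 → fail=0;  out ∅∪∅=∅
  n9('adcec'): parent n8 fail=0; on 'c' 0 → fail=0;  out ∅∪∅=∅
  n14('acbab'): parent n13 fail=5; on 'b' 5 → fail=16;  out ∅∪∅=∅
  n19('abadb'): parent n18 fail=6; on 'b' 6 → fail=25;  out {3}∪{5}={3,5}
  n23('debeb'): parent n22 fail=0; on 'b' 0 → fail=0;  out ∅∪∅=∅
  n10('adcecc'): parent n9 fail=0; on 'c' 0 → fail=0;  out {1}∪∅={1}
  n15('acbabe'): parent n14 fail=16; on 'e' 16→0 → fail=0;  out {2}∪∅={2}
  n24('debebb'): parent n23 fail=0; on 'b' 0 → fail=0;  out {4}∪∅={4}

Run:
pos 0 'e': at 0
pos 1 'a': at 5
pos 2 'd': at 6
pos 3 'c': at 7
pos 4 'e': at 8
pos 5 'c': at 9
pos 6 'c': at 10  emit P1@[1:6]
pos 7 'b': at 0 (via fail)
pos 8 'b': at 0
pos 9 'c': at 0
pos 10 'd': at 1
pos 11 'd': at 2
pos 12 'd': at 3
pos 13 'd': at 3 (via fail)
pos 14 'b': at 4  emit P0@[11:14]
pos 15 'd': at 1 (via fail)
pos 16 'd': at 2
pos 17 'a': at 5 (via fail)
pos 18 'd': at 6
pos 19 'b': at 25  emit P5@[17:19]
pos 20 'd': at 1 (via fail)
pos 21 'e': at 20
pos 22 'b': at 21
pos 23 'e': at 22
pos 24 'b': at 23
pos 25 'b': at 24  emit P4@[20:25]
pos 26 'a': at 5 (via fail)
pos 27 'e': at 0 (via fail)
pos 28 'e': at 0

Result: [[6,1],[14,0],[19,5],[25,4]]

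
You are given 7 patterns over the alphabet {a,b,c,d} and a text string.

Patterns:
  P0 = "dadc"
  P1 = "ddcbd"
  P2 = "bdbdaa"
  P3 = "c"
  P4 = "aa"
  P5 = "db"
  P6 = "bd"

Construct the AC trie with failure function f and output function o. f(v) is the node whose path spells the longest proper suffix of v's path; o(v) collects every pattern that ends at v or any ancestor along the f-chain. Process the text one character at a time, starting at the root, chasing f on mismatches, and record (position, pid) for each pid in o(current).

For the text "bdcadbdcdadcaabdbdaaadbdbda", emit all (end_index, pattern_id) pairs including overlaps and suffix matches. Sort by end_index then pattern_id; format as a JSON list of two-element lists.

Build:
Trie (insert patterns):
  0='ε' goto a→16 b→9 c→15 d→1
  1='d' goto a→2 b→18 d→5
  2='da' goto d→3
  3='dad' goto c→4
  4='dadc' goto ·  ←P0
  5='dd' goto c→6
  6='ddc' goto b→7
  7='ddcb' goto d→8
  8='ddcbd' goto ·  ←P1
  9='b' goto d→10
  10='bd' goto b→11  ←P6
  11='bdb' goto d→12
  12='bdbd' goto a→13
  13='bdbda' goto a→14
  14='bdbdaa' goto ·  ←P2
  15='c' goto ·  ←P3
  16='a' goto a→17
  17='aa' goto ·  ←P4
  18='db' goto ·  ←P5

Failure links (BFS by depth):
  n1('d'): parent n0 fail=0; on 'd' 0 → fail=0;  out ∅∪∅=∅
  n9('b'): parent n0 fail=0; on 'b' 0 → fail=0;  out ∅∪∅=∅
  n15('c'): parent n0 fail=0; on 'c' 0 → fail=0;  out {3}∪∅={3}
  n16('a'): parent n0 fail=0; on 'a' 0 → fail=0;  out ∅∪∅=∅
  n2('da'): parent n1 fail=0; on 'a' 0 → fail=16;  out ∅∪∅=∅
  n5('dd'): parent n1 fail=0; on 'd' 0 → fail=1;  out ∅∪∅=∅
  n10('bd'): parent n9 fail=0; on 'd' 0 → fail=1;  out {6}∪∅={6}
  n17('aa'): parent n16 fail=0; on 'a' 0 → fail=16;  out {4}∪∅={4}
  n18('db'): parent n1 fail=0; on 'b' 0 → fail=9;  out {5}∪∅={5}
  n3('dad'): parent n2 fail=16; on 'd' 16→0 → fail=1;  out ∅∪∅=∅
  n6('ddc'): parent n5 fail=1; on 'c' 1→0 → fail=15;  out ∅∪{3}={3}
  n11('bdb'): parent n10 fail=1; on 'b' 1 → fail=18;  out ∅∪{5}={5}
  n4('dadc'): parent n3 fail=1; on 'c' 1→0 → fail=15;  out {0}∪{3}={0,3}
  n7('ddcb'): parent n6 fail=15; on 'b' 15→0 → fail=9;  out ∅∪∅=∅
  n12('bdbd'): parent n11 fail=18; on 'd' 18→9 → fail=10;  out ∅∪{6}={6}
  n8('ddcbd'): parent n7 fail=9; on 'd' 9 → fail=10;  out {1}∪{6}={1,6}
  n13('bdbda'): parent n12 fail=10; on 'a' 10→1 → fail=2;  out ∅∪∅=∅
  n14('bdbdaa'): parent n13 fail=2; on 'a' 2→16 → fail=17;  out {2}∪{4}={2,4}

Run:
[0] read 'b'  n0⇒n9
[1] read 'd'  n9⇒n10  ** P6@[0:1]
[2] read 'c'  n10⇒n15 (fail-walked)  ** P3@[2:2]
[3] read 'a'  n15⇒n16 (fail-walked)
[4] read 'd'  n16⇒n1 (fail-walked)
[5] read 'b'  n1⇒n18  ** P5@[4:5]
[6] read 'd'  n18⇒n10 (fail-walked)  ** P6@[5:6]
[7] read 'c'  n10⇒n15 (fail-walked)  ** P3@[7:7]
[8] read 'd'  n15⇒n1 (fail-walked)
[9] read 'a'  n1⇒n2
[10] read 'd'  n2⇒n3
[11] read 'c'  n3⇒n4  ** P0@[8:11],P3@[11:11]
[12] read 'a'  n4⇒n16 (fail-walked)
[13] read 'a'  n16⇒n17  ** P4@[12:13]
[14] read 'b'  n17⇒n9 (fail-walked)
[15] read 'd'  n9⇒n10  ** P6@[14:15]
[16] read 'b'  n10⇒n11  ** P5@[15:16]
[17] read 'd'  n11⇒n12  ** P6@[16:17]
[18] read 'a'  n12⇒n13
[19] read 'a'  n13⇒n14  ** P2@[14:19],P4@[18:19]
[20] read 'a'  n14⇒n17 (fail-walked)  ** P4@[19:20]
[21] read 'd'  n17⇒n1 (fail-walked)
[22] read 'b'  n1⇒n18  ** P5@[21:22]
[23] read 'd'  n18⇒n10 (fail-walked)  ** P6@[22:23]
[24] read 'b'  n10⇒n11  ** P5@[23:24]
[25] read 'd'  n11⇒n12  ** P6@[24:25]
[26] read 'a'  n12⇒n13

Matches: [[1,6],[2,3],[5,5],[6,6],[7,3],[11,0],[11,3],[13,4],[15,6],[16,5],[17,6],[19,2],[19,4],[20,4],[22,5],[23,6],[24,5],[25,6]]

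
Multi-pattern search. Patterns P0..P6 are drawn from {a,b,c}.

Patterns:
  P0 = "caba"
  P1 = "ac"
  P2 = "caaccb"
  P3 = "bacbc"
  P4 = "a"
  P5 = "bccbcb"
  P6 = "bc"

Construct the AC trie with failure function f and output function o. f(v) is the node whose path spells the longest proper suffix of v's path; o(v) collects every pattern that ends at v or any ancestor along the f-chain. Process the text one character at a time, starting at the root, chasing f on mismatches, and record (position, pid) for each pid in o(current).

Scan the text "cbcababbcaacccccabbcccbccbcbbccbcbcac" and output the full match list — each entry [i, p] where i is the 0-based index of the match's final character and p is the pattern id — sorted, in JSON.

Build automaton:
Trie nodes:
  0='ε' goto a→5 b→11 c→1
  1='c' goto a→2
  2='ca' goto a→7 b→3
  3='cab' goto a→4
  4='caba' goto ·  [P0 ends]
  5='a' goto c→6  [P4 ends]
  6='ac' goto ·  [P1 ends]
  7='caa' goto c→8
  8='caac' goto c→9
  9='caacc' goto b→10
  10='caaccb' goto ·  [P2 ends]
  11='b' goto a→12 c→16
  12='ba' goto c→13
  13='bac' goto b→14
  14='bacb' goto c→15
  15='bacbc' goto ·  [P3 ends]
  16='bc' goto c→17  [P6 ends]
  17='bcc' goto b→18
  18='bccb' goto c→19
  19='bccbc' goto b→20
  20='bccbcb' goto ·  [P5 ends]

BFS fail/out derivation:
  fail(1) 'c': from fail(0)=0 chase 'c': 0 ⇒ 0;  out=∅∪out(0)=∅
  fail(5) 'a': from fail(0)=0 chase 'a': 0 ⇒ 0;  out={4}∪out(0)={4}
  fail(11) 'b': from fail(0)=0 chase 'b': 0 ⇒ 0;  out=∅∪out(0)=∅
  fail(2) 'ca': from fail(1)=0 chase 'a': 0 ⇒ 5;  out=∅∪out(5)={4}
  fail(6) 'ac': from fail(5)=0 chase 'c': 0 ⇒ 1;  out={1}∪out(1)={1}
  fail(12) 'ba': from fail(11)=0 chase 'a': 0 ⇒ 5;  out=∅∪out(5)={4}
  fail(16) 'bc': from fail(11)=0 chase 'c': 0 ⇒ 1;  out={6}∪out(1)={6}
  fail(3) 'cab': from fail(2)=5 chase 'b': 5→0 ⇒ 11;  out=∅∪out(11)=∅
  fail(7) 'caa': from fail(2)=5 chase 'a': 5→0 ⇒ 5;  out=∅∪out(5)={4}
  fail(13) 'bac': from fail(12)=5 chase 'c': 5 ⇒ 6;  out=∅∪out(6)={1}
  fail(17) 'bcc': from fail(16)=1 chase 'c': 1→0 ⇒ 1;  out=∅∪out(1)=∅
  fail(4) 'caba': from fail(3)=11 chase 'a': 11 ⇒ 12;  out={0}∪out(12)={0,4}
  fail(8) 'caac': from fail(7)=5 chase 'c': 5 ⇒ 6;  out=∅∪out(6)={1}
  fail(14) 'bacb': from fail(13)=6 chase 'b': 6→1→0 ⇒ 11;  out=∅∪out(11)=∅
  fail(18) 'bccb': from fail(17)=1 chase 'b': 1→0 ⇒ 11;  out=∅∪out(11)=∅
  fail(9) 'caacc': from fail(8)=6 chase 'c': 6→1→0 ⇒ 1;  out=∅∪out(1)=∅
  fail(15) 'bacbc': from fail(14)=11 chase 'c': 11 ⇒ 16;  out={3}∪out(16)={3,6}
  fail(19) 'bccbc': from fail(18)=11 chase 'c': 11 ⇒ 16;  out=∅∪out(16)={6}
  fail(10) 'caaccb': from fail(9)=1 chase 'b': 1→0 ⇒ 11;  out={2}∪out(11)={2}
  fail(20) 'bccbcb': from fail(19)=16 chase 'b': 16→1→0 ⇒ 11;  out={5}∪out(11)={5}

Run:
pos 0 'c': at 1
pos 1 'b': at 11 (fail-walked)
pos 2 'c': at 16  → match P6@[1:2]
pos 3 'a': at 2 (fail-walked)  → match P4@[3:3]
pos 4 'b': at 3
pos 5 'a': at 4  → match P0@[2:5],P4@[5:5]
pos 6 'b': at 11 (fail-walked)
pos 7 'b': at 11 (fail-walked)
pos 8 'c': at 16  → match P6@[7:8]
pos 9 'a': at 2 (fail-walked)  → match P4@[9:9]
pos 10 'a': at 7  → match P4@[10:10]
pos 11 'c': at 8  → match P1@[10:11]
pos 12 'c': at 9
pos 13 'c': at 1 (fail-walked)
pos 14 'c': at 1 (fail-walked)
pos 15 'c': at 1 (fail-walked)
pos 16 'a': at 2  → match P4@[16:16]
pos 17 'b': at 3
pos 18 'b': at 11 (fail-walked)
pos 19 'c': at 16  → match P6@[18:19]
pos 20 'c': at 17
pos 21 'c': at 1 (fail-walked)
pos 22 'b': at 11 (fail-walked)
pos 23 'c': at 16  → match P6@[22:23]
pos 24 'c': at 17
pos 25 'b': at 18
pos 26 'c': at 19  → match P6@[25:26]
pos 27 'b': at 20  → match P5@[22:27]
pos 28 'b': at 11 (fail-walked)
pos 29 'c': at 16  → match P6@[28:29]
pos 30 'c': at 17
pos 31 'b': at 18
pos 32 'c': at 19  → match P6@[31:32]
pos 33 'b': at 20  → match P5@[28:33]
pos 34 'c': at 16 (fail-walked)  → match P6@[33:34]
pos 35 'a': at 2 (fail-walked)  → match P4@[35:35]
pos 36 'c': at 6 (fail-walked)  → match P1@[35:36]

Result: [[2,6],[3,4],[5,0],[5,4],[8,6],[9,4],[10,4],[11,1],[16,4],[19,6],[23,6],[26,6],[27,5],[29,6],[32,6],[33,5],[34,6],[35,4],[36,1]]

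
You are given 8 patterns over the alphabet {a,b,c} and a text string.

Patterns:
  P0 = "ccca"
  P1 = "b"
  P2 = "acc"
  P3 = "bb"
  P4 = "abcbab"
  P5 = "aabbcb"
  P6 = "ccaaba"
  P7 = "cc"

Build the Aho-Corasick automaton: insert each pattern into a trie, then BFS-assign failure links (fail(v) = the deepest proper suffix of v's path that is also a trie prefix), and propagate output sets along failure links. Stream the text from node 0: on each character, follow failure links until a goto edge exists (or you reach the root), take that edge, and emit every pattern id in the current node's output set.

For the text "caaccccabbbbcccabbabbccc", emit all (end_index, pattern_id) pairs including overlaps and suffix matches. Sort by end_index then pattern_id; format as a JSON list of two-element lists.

Build:
Trie nodes:
  0='ε' goto a→6 b→5 c→1
  1='c' goto c→2
  2='cc' goto a→20 c→3  ←P7
  3='ccc' goto a→4
  4='ccca' goto ·  ←P0
  5='b' goto b→9  ←P1
  6='a' goto a→15 b→10 c→7
  7='ac' goto c→8
  8='acc' goto ·  ←P2
  9='bb' goto ·  ←P3
  10='ab' goto c→11
  11='abc' goto b→12
  12='abcb' goto a→13
  13='abcba' goto b→14
  14='abcbab' goto ·  ←P4
  15='aa' goto b→16
  16='aab' goto b→17
  17='aabb' goto c→18
  18='aabbc' goto b→19
  19='aabbcb' goto ·  ←P5
  20='cca' goto a→21
  21='ccaa' goto b→22
  22='ccaab' goto a→23
  23='ccaaba' goto ·  ←P6

Failure links (BFS by depth):
  fail(1) 'c': from fail(0)=0 chase 'c': 0 ⇒ 0;  out=∅∪out(0)=∅
  fail(5) 'b': from fail(0)=0 chase 'b': 0 ⇒ 0;  out={1}∪out(0)={1}
  fail(6) 'a': from fail(0)=0 chase 'a': 0 ⇒ 0;  out=∅∪out(0)=∅
  fail(2) 'cc': from fail(1)=0 chase 'c': 0 ⇒ 1;  out={7}∪out(1)={7}
  fail(7) 'ac': from fail(6)=0 chase 'c': 0 ⇒ 1;  out=∅∪out(1)=∅
  fail(9) 'bb': from fail(5)=0 chase 'b': 0 ⇒ 5;  out={3}∪out(5)={1,3}
  fail(10) 'ab': from fail(6)=0 chase 'b': 0 ⇒ 5;  out=∅∪out(5)={1}
  fail(15) 'aa': from fail(6)=0 chase 'a': 0 ⇒ 6;  out=∅∪out(6)=∅
  fail(3) 'ccc': from fail(2)=1 chase 'c': 1 ⇒ 2;  out=∅∪out(2)={7}
  fail(8) 'acc': from fail(7)=1 chase 'c': 1 ⇒ 2;  out={2}∪out(2)={2,7}
  fail(11) 'abc': from fail(10)=5 chase 'c': 5→0 ⇒ 1;  out=∅∪out(1)=∅
  fail(16) 'aab': from fail(15)=6 chase 'b': 6 ⇒ 10;  out=∅∪out(10)={1}
  fail(20) 'cca': from fail(2)=1 chase 'a': 1→0 ⇒ 6;  out=∅∪out(6)=∅
  fail(4) 'ccca': from fail(3)=2 chase 'a': 2 ⇒ 20;  out={0}∪out(20)={0}
  fail(12) 'abcb': from fail(11)=1 chase 'b': 1→0 ⇒ 5;  out=∅∪out(5)={1}
  fail(17) 'aabb': from fail(16)=10 chase 'b': 10→5 ⇒ 9;  out=∅∪out(9)={1,3}
  fail(21) 'ccaa': from fail(20)=6 chase 'a': 6 ⇒ 15;  out=∅∪out(15)=∅
  fail(13) 'abcba': from fail(12)=5 chase 'a': 5→0 ⇒ 6;  out=∅∪out(6)=∅
  fail(18) 'aabbc': from fail(17)=9 chase 'c': 9→5→0 ⇒ 1;  out=∅∪out(1)=∅
  fail(22) 'ccaab': from fail(21)=15 chase 'b': 15 ⇒ 16;  out=∅∪out(16)={1}
  fail(14) 'abcbab': from fail(13)=6 chase 'b': 6 ⇒ 10;  out={4}∪out(10)={1,4}
  fail(19) 'aabbcb': from fail(18)=1 chase 'b': 1→0 ⇒ 5;  out={5}∪out(5)={1,5}
  fail(23) 'ccaaba': from fail(22)=16 chase 'a': 16→10→5→0 ⇒ 6;  out={6}∪out(6)={6}

Scan:
i=0 'c': node 0→1
i=1 'a': node 1→6 (via fail)
i=2 'a': node 6→15
i=3 'c': node 15→7 (via fail)
i=4 'c': node 7→8  emit P2@[2:4],P7@[3:4]
i=5 'c': node 8→3 (via fail)  emit P7@[4:5]
i=6 'c': node 3→3 (via fail)  emit P7@[5:6]
i=7 'a': node 3→4  emit P0@[4:7]
i=8 'b': node 4→10 (via fail)  emit P1@[8:8]
i=9 'b': node 10→9 (via fail)  emit P1@[9:9],P3@[8:9]
i=10 'b': node 9→9 (via fail)  emit P1@[10:10],P3@[9:10]
i=11 'b': node 9→9 (via fail)  emit P1@[11:11],P3@[10:11]
i=12 'c': node 9→1 (via fail)
i=13 'c': node 1→2  emit P7@[12:13]
i=14 'c': node 2→3  emit P7@[13:14]
i=15 'a': node 3→4  emit P0@[12:15]
i=16 'b': node 4→10 (via fail)  emit P1@[16:16]
i=17 'b': node 10→9 (via fail)  emit P1@[17:17],P3@[16:17]
i=18 'a': node 9→6 (via fail)
i=19 'b': node 6→10  emit P1@[19:19]
i=20 'b': node 10→9 (via fail)  emit P1@[20:20],P3@[19:20]
i=21 'c': node 9→1 (via fail)
i=22 'c': node 1→2  emit P7@[21:22]
i=23 'c': node 2→3  emit P7@[22:23]

All matches (sorted): [[4,2],[4,7],[5,7],[6,7],[7,0],[8,1],[9,1],[9,3],[10,1],[10,3],[11,1],[11,3],[13,7],[14,7],[15,0],[16,1],[17,1],[17,3],[19,1],[20,1],[20,3],[22,7],[23,7]]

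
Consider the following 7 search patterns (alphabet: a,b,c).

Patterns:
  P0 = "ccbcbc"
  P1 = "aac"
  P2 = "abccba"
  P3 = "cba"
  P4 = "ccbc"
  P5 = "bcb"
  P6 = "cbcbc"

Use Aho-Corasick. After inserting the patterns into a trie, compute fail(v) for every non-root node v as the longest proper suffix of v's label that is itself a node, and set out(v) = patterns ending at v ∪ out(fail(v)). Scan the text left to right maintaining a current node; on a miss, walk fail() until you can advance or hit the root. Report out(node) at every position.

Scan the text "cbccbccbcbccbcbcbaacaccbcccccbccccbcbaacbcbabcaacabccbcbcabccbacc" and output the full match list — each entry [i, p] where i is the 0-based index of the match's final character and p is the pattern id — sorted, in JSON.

Build:
Trie nodes:
  0='ε' goto a→7 b→17 c→1
  1='c' goto b→15 c→2
  2='cc' goto b→3
  3='ccb' goto c→4
  4='ccbc' goto b→5  [P4 ends]
  5='ccbcb' goto c→6
  6='ccbcbc' goto ·  [P0 ends]
  7='a' goto a→8 b→10
  8='aa' goto c→9
  9='aac' goto ·  [P1 ends]
  10='ab' goto c→11
  11='abc' goto c→12
  12='abcc' goto b→13
  13='abccb' goto a→14
  14='abccba' goto ·  [P2 ends]
  15='cb' goto a→16 c→20
  16='cba' goto ·  [P3 ends]
  17='b' goto c→18
  18='bc' goto b→19
  19='bcb' goto ·  [P5 ends]
  20='cbc' goto b→21
  21='cbcb' goto c→22
  22='cbcbc' goto ·  [P6 ends]

BFS fail/out derivation:
  fail(1) 'c': from fail(0)=0 chase 'c': 0 ⇒ 0;  out=∅∪out(0)=∅
  fail(7) 'a': from fail(0)=0 chase 'a': 0 ⇒ 0;  out=∅∪out(0)=∅
  fail(17) 'b': from fail(0)=0 chase 'b': 0 ⇒ 0;  out=∅∪out(0)=∅
  fail(2) 'cc': from fail(1)=0 chase 'c': 0 ⇒ 1;  out=∅∪out(1)=∅
  fail(8) 'aa': from fail(7)=0 chase 'a': 0 ⇒ 7;  out=∅∪out(7)=∅
  fail(10) 'ab': from fail(7)=0 chase 'b': 0 ⇒ 17;  out=∅∪out(17)=∅
  fail(15) 'cb': from fail(1)=0 chase 'b': 0 ⇒ 17;  out=∅∪out(17)=∅
  fail(18) 'bc': from fail(17)=0 chase 'c': 0 ⇒ 1;  out=∅∪out(1)=∅
  fail(3) 'ccb': from fail(2)=1 chase 'b': 1 ⇒ 15;  out=∅∪out(15)=∅
  fail(9) 'aac': from fail(8)=7 chase 'c': 7→0 ⇒ 1;  out={1}∪out(1)={1}
  fail(11) 'abc': from fail(10)=17 chase 'c': 17 ⇒ 18;  out=∅∪out(18)=∅
  fail(16) 'cba': from fail(15)=17 chase 'a': 17→0 ⇒ 7;  out={3}∪out(7)={3}
  fail(19) 'bcb': from fail(18)=1 chase 'b': 1 ⇒ 15;  out={5}∪out(15)={5}
  fail(20) 'cbc': from fail(15)=17 chase 'c': 17 ⇒ 18;  out=∅∪out(18)=∅
  fail(4) 'ccbc': from fail(3)=15 chase 'c': 15 ⇒ 20;  out={4}∪out(20)={4}
  fail(12) 'abcc': from fail(11)=18 chase 'c': 18→1 ⇒ 2;  out=∅∪out(2)=∅
  fail(21) 'cbcb': from fail(20)=18 chase 'b': 18 ⇒ 19;  out=∅∪out(19)={5}
  fail(5) 'ccbcb': from fail(4)=20 chase 'b': 20 ⇒ 21;  out=∅∪out(21)={5}
  fail(13) 'abccb': from fail(12)=2 chase 'b': 2 ⇒ 3;  out=∅∪out(3)=∅
  fail(22) 'cbcbc': from fail(21)=19 chase 'c': 19→15 ⇒ 20;  out={6}∪out(20)={6}
  fail(6) 'ccbcbc': from fail(5)=21 chase 'c': 21 ⇒ 22;  out={0}∪out(22)={0,6}
  fail(14) 'abccba': from fail(13)=3 chase 'a': 3→15 ⇒ 16;  out={2}∪out(16)={2,3}

Scan:
i=0 'c': node 0→1
i=1 'b': node 1→15
i=2 'c': node 15→20
i=3 'c': node 20→2 (via fail)
i=4 'b': node 2→3
i=5 'c': node 3→4  ** P4@[2:5]
i=6 'c': node 4→2 (via fail)
i=7 'b': node 2→3
i=8 'c': node 3→4  ** P4@[5:8]
i=9 'b': node 4→5  ** P5@[7:9]
i=10 'c': node 5→6  ** P0@[5:10],P6@[6:10]
i=11 'c': node 6→2 (via fail)
i=12 'b': node 2→3
i=13 'c': node 3→4  ** P4@[10:13]
i=14 'b': node 4→5  ** P5@[12:14]
i=15 'c': node 5→6  ** P0@[10:15],P6@[11:15]
i=16 'b': node 6→21 (via fail)  ** P5@[14:16]
i=17 'a': node 21→16 (via fail)  ** P3@[15:17]
i=18 'a': node 16→8 (via fail)
i=19 'c': node 8→9  ** P1@[17:19]
i=20 'a': node 9→7 (via fail)
i=21 'c': node 7→1 (via fail)
i=22 'c': node 1→2
i=23 'b': node 2→3
i=24 'c': node 3→4  ** P4@[21:24]
i=25 'c': node 4→2 (via fail)
i=26 'c': node 2→2 (via fail)
i=27 'c': node 2→2 (via fail)
i=28 'c': node 2→2 (via fail)
i=29 'b': node 2→3
i=30 'c': node 3→4  ** P4@[27:30]
i=31 'c': node 4→2 (via fail)
i=32 'c': node 2→2 (via fail)
i=33 'c': node 2→2 (via fail)
i=34 'b': node 2→3
i=35 'c': node 3→4  ** P4@[32:35]
i=36 'b': node 4→5  ** P5@[34:36]
i=37 'a': node 5→16 (via fail)  ** P3@[35:37]
i=38 'a': node 16→8 (via fail)
i=39 'c': node 8→9  ** P1@[37:39]
i=40 'b': node 9→15 (via fail)
i=41 'c': node 15→20
i=42 'b': node 20→21  ** P5@[40:42]
i=43 'a': node 21→16 (via fail)  ** P3@[41:43]
i=44 'b': node 16→10 (via fail)
i=45 'c': node 10→11
i=46 'a': node 11→7 (via fail)
i=47 'a': node 7→8
i=48 'c': node 8→9  ** P1@[46:48]
i=49 'a': node 9→7 (via fail)
i=50 'b': node 7→10
i=51 'c': node 10→11
i=52 'c': node 11→12
i=53 'b': node 12→13
i=54 'c': node 13→4 (via fail)  ** P4@[51:54]
i=55 'b': node 4→5  ** P5@[53:55]
i=56 'c': node 5→6  ** P0@[51:56],P6@[52:56]
i=57 'a': node 6→7 (via fail)
i=58 'b': node 7→10
i=59 'c': node 10→11
i=60 'c': node 11→12
i=61 'b': node 12→13
i=62 'a': node 13→14  ** P2@[57:62],P3@[60:62]
i=63 'c': node 14→1 (via fail)
i=64 'c': node 1→2

Matches: [[5,4],[8,4],[9,5],[10,0],[10,6],[13,4],[14,5],[15,0],[15,6],[16,5],[17,3],[19,1],[24,4],[30,4],[35,4],[36,5],[37,3],[39,1],[42,5],[43,3],[48,1],[54,4],[55,5],[56,0],[56,6],[62,2],[62,3]]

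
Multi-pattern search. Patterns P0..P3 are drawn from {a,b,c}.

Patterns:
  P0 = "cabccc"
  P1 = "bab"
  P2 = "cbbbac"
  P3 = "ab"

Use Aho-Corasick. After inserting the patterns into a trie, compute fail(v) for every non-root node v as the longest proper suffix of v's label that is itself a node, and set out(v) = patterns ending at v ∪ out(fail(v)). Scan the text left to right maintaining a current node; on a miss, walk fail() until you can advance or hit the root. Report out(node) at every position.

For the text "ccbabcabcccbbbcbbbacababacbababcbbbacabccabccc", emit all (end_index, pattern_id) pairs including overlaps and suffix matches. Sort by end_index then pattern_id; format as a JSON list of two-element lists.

Build automaton:
Trie nodes:
  n0 'ε': a→15 b→7 c→1
  n1 'c': a→2 b→10
  n2 'ca': b→3
  n3 'cab': c→4
  n4 'cabc': c→5
  n5 'cabcc': c→6
  n6 'cabccc': ·  [P0 ends]
  n7 'b': a→8
  n8 'ba': b→9
  n9 'bab': ·  [P1 ends]
  n10 'cb': b→11
  n11 'cbb': b→12
  n12 'cbbb': a→13
  n13 'cbbba': c→14
  n14 'cbbbac': ·  [P2 ends]
  n15 'a': b→16
  n16 'ab': ·  [P3 ends]

BFS fail/out derivation:
  n1('c'): parent n0 fail=0; on 'c' 0 → fail=0;  out ∅∪∅=∅
  n7('b'): parent n0 fail=0; on 'b' 0 → fail=0;  out ∅∪∅=∅
  n15('a'): parent n0 fail=0; on 'a' 0 → fail=0;  out ∅∪∅=∅
  n2('ca'): parent n1 fail=0; on 'a' 0 → fail=15;  out ∅∪∅=∅
  n8('ba'): parent n7 fail=0; on 'a' 0 → fail=15;  out ∅∪∅=∅
  n10('cb'): parent n1 fail=0; on 'b' 0 → fail=7;  out ∅∪∅=∅
  n16('ab'): parent n15 fail=0; on 'b' 0 → fail=7;  out {3}∪∅={3}
  n3('cab'): parent n2 fail=15; on 'b' 15 → fail=16;  out ∅∪{3}={3}
  n9('bab'): parent n8 fail=15; on 'b' 15 → fail=16;  out {1}∪{3}={1,3}
  n11('cbb'): parent n10 fail=7; on 'b' 7→0 → fail=7;  out ∅∪∅=∅
  n4('cabc'): parent n3 fail=16; on 'c' 16→7→0 → fail=1;  out ∅∪∅=∅
  n12('cbbb'): parent n11 fail=7; on 'b' 7→0 → fail=7;  out ∅∪∅=∅
  n5('cabcc'): parent n4 fail=1; on 'c' 1→0 → fail=1;  out ∅∪∅=∅
  n13('cbbba'): parent n12 fail=7; on 'a' 7 → fail=8;  out ∅∪∅=∅
  n6('cabccc'): parent n5 fail=1; on 'c' 1→0 → fail=1;  out {0}∪∅={0}
  n14('cbbbac'): parent n13 fail=8; on 'c' 8→15→0 → fail=1;  out {2}∪∅={2}

Run:
i=0 'c': node 0→1
i=1 'c': node 1→1 (fail-walked)
i=2 'b': node 1→10
i=3 'a': node 10→8 (fail-walked)
i=4 'b': node 8→9  emit P1@[2:4],P3@[3:4]
i=5 'c': node 9→1 (fail-walked)
i=6 'a': node 1→2
i=7 'b': node 2→3  emit P3@[6:7]
i=8 'c': node 3→4
i=9 'c': node 4→5
i=10 'c': node 5→6  emit P0@[5:10]
i=11 'b': node 6→10 (fail-walked)
i=12 'b': node 10→11
i=13 'b': node 11→12
i=14 'c': node 12→1 (fail-walked)
i=15 'b': node 1→10
i=16 'b': node 10→11
i=17 'b': node 11→12
i=18 'a': node 12→13
i=19 'c': node 13→14  emit P2@[14:19]
i=20 'a': node 14→2 (fail-walked)
i=21 'b': node 2→3  emit P3@[20:21]
i=22 'a': node 3→8 (fail-walked)
i=23 'b': node 8→9  emit P1@[21:23],P3@[22:23]
i=24 'a': node 9→8 (fail-walked)
i=25 'c': node 8→1 (fail-walked)
i=26 'b': node 1→10
i=27 'a': node 10→8 (fail-walked)
i=28 'b': node 8→9  emit P1@[26:28],P3@[27:28]
i=29 'a': node 9→8 (fail-walked)
i=30 'b': node 8→9  emit P1@[28:30],P3@[29:30]
i=31 'c': node 9→1 (fail-walked)
i=32 'b': node 1→10
i=33 'b': node 10→11
i=34 'b': node 11→12
i=35 'a': node 12→13
i=36 'c': node 13→14  emit P2@[31:36]
i=37 'a': node 14→2 (fail-walked)
i=38 'b': node 2→3  emit P3@[37:38]
i=39 'c': node 3→4
i=40 'c': node 4→5
i=41 'a': node 5→2 (fail-walked)
i=42 'b': node 2→3  emit P3@[41:42]
i=43 'c': node 3→4
i=44 'c': node 4→5
i=45 'c': node 5→6  emit P0@[40:45]

Result: [[4,1],[4,3],[7,3],[10,0],[19,2],[21,3],[23,1],[23,3],[28,1],[28,3],[30,1],[30,3],[36,2],[38,3],[42,3],[45,0]]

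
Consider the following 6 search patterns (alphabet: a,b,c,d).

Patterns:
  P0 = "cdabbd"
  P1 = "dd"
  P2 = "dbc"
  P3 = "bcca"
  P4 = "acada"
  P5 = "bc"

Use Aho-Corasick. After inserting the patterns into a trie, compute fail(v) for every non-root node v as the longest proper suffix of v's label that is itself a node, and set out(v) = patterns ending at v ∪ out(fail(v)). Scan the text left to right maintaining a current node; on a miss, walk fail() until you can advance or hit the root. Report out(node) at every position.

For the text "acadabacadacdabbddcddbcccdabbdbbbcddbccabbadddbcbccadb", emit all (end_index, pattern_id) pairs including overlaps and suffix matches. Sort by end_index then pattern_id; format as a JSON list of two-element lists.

Build:
Trie (insert patterns):
  0='ε' goto a→15 b→11 c→1 d→7
  1='c' goto d→2
  2='cd' goto a→3
  3='cda' goto b→4
  4='cdab' goto b→5
  5='cdabb' goto d→6
  6='cdabbd' goto ·  ←P0
  7='d' goto b→9 d→8
  8='dd' goto ·  ←P1
  9='db' goto c→10
  10='dbc' goto ·  ←P2
  11='b' goto c→12
  12='bc' goto c→13  ←P5
  13='bcc' goto a→14
  14='bcca' goto ·  ←P3
  15='a' goto c→16
  16='ac' goto a→17
  17='aca' goto d→18
  18='acad' goto a→19
  19='acada' goto ·  ←P4

BFS fail/out derivation:
  fail(1) 'c': from fail(0)=0 chase 'c': 0 ⇒ 0;  out=∅∪out(0)=∅
  fail(7) 'd': from fail(0)=0 chase 'd': 0 ⇒ 0;  out=∅∪out(0)=∅
  fail(11) 'b': from fail(0)=0 chase 'b': 0 ⇒ 0;  out=∅∪out(0)=∅
  fail(15) 'a': from fail(0)=0 chase 'a': 0 ⇒ 0;  out=∅∪out(0)=∅
  fail(2) 'cd': from fail(1)=0 chase 'd': 0 ⇒ 7;  out=∅∪out(7)=∅
  fail(8) 'dd': from fail(7)=0 chase 'd': 0 ⇒ 7;  out={1}∪out(7)={1}
  fail(9) 'db': from fail(7)=0 chase 'b': 0 ⇒ 11;  out=∅∪out(11)=∅
  fail(12) 'bc': from fail(11)=0 chase 'c': 0 ⇒ 1;  out={5}∪out(1)={5}
  fail(16) 'ac': from fail(15)=0 chase 'c': 0 ⇒ 1;  out=∅∪out(1)=∅
  fail(3) 'cda': from fail(2)=7 chase 'a': 7→0 ⇒ 15;  out=∅∪out(15)=∅
  fail(10) 'dbc': from fail(9)=11 chase 'c': 11 ⇒ 12;  out={2}∪out(12)={2,5}
  fail(13) 'bcc': from fail(12)=1 chase 'c': 1→0 ⇒ 1;  out=∅∪out(1)=∅
  fail(17) 'aca': from fail(16)=1 chase 'a': 1→0 ⇒ 15;  out=∅∪out(15)=∅
  fail(4) 'cdab': from fail(3)=15 chase 'b': 15→0 ⇒ 11;  out=∅∪out(11)=∅
  fail(14) 'bcca': from fail(13)=1 chase 'a': 1→0 ⇒ 15;  out={3}∪out(15)={3}
  fail(18) 'acad': from fail(17)=15 chase 'd': 15→0 ⇒ 7;  out=∅∪out(7)=∅
  fail(5) 'cdabb': from fail(4)=11 chase 'b': 11→0 ⇒ 11;  out=∅∪out(11)=∅
  fail(19) 'acada': from fail(18)=7 chase 'a': 7→0 ⇒ 15;  out={4}∪out(15)={4}
  fail(6) 'cdabbd': from fail(5)=11 chase 'd': 11→0 ⇒ 7;  out={0}∪out(7)={0}

Text stream:
i=0 'a': node 0→15
i=1 'c': node 15→16
i=2 'a': node 16→17
i=3 'd': node 17→18
i=4 'a': node 18→19  ** P4@[0:4]
i=5 'b': node 19→11 (via fail)
i=6 'a': node 11→15 (via fail)
i=7 'c': node 15→16
i=8 'a': node 16→17
i=9 'd': node 17→18
i=10 'a': node 18→19  ** P4@[6:10]
i=11 'c': node 19→16 (via fail)
i=12 'd': node 16→2 (via fail)
i=13 'a': node 2→3
i=14 'b': node 3→4
i=15 'b': node 4→5
i=16 'd': node 5→6  ** P0@[11:16]
i=17 'd': node 6→8 (via fail)  ** P1@[16:17]
i=18 'c': node 8→1 (via fail)
i=19 'd': node 1→2
i=20 'd': node 2→8 (via fail)  ** P1@[19:20]
i=21 'b': node 8→9 (via fail)
i=22 'c': node 9→10  ** P2@[20:22],P5@[21:22]
i=23 'c': node 10→13 (via fail)
i=24 'c': node 13→1 (via fail)
i=25 'd': node 1→2
i=26 'a': node 2→3
i=27 'b': node 3→4
i=28 'b': node 4→5
i=29 'd': node 5→6  ** P0@[24:29]
i=30 'b': node 6→9 (via fail)
i=31 'b': node 9→11 (via fail)
i=32 'b': node 11→11 (via fail)
i=33 'c': node 11→12  ** P5@[32:33]
i=34 'd': node 12→2 (via fail)
i=35 'd': node 2→8 (via fail)  ** P1@[34:35]
i=36 'b': node 8→9 (via fail)
i=37 'c': node 9→10  ** P2@[35:37],P5@[36:37]
i=38 'c': node 10→13 (via fail)
i=39 'a': node 13→14  ** P3@[36:39]
i=40 'b': node 14→11 (via fail)
i=41 'b': node 11→11 (via fail)
i=42 'a': node 11→15 (via fail)
i=43 'd': node 15→7 (via fail)
i=44 'd': node 7→8  ** P1@[43:44]
i=45 'd': node 8→8 (via fail)  ** P1@[44:45]
i=46 'b': node 8→9 (via fail)
i=47 'c': node 9→10  ** P2@[45:47],P5@[46:47]
i=48 'b': node 10→11 (via fail)
i=49 'c': node 11→12  ** P5@[48:49]
i=50 'c': node 12→13
i=51 'a': node 13→14  ** P3@[48:51]
i=52 'd': node 14→7 (via fail)
i=53 'b': node 7→9

Result: [[4,4],[10,4],[16,0],[17,1],[20,1],[22,2],[22,5],[29,0],[33,5],[35,1],[37,2],[37,5],[39,3],[44,1],[45,1],[47,2],[47,5],[49,5],[51,3]]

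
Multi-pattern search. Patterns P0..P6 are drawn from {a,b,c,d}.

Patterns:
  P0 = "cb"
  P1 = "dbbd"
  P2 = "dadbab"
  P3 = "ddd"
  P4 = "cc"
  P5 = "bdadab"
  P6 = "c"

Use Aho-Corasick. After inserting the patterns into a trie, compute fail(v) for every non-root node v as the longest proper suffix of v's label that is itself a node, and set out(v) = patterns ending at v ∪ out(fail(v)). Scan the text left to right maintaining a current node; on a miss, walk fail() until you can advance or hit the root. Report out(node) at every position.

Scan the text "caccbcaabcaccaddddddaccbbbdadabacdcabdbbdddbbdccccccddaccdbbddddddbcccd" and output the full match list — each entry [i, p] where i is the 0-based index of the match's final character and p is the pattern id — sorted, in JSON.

Build:
Trie (insert patterns):
  0='ε' goto b→15 c→1 d→3
  1='c' goto b→2 c→14  ←P6
  2='cb' goto ·  ←P0
  3='d' goto a→7 b→4 d→12
  4='db' goto b→5
  5='dbb' goto d→6
  6='dbbd' goto ·  ←P1
  7='da' goto d→8
  8='dad' goto b→9
  9='dadb' goto a→10
  10='dadba' goto b→11
  11='dadbab' goto ·  ←P2
  12='dd' goto d→13
  13='ddd' goto ·  ←P3
  14='cc' goto ·  ←P4
  15='b' goto d→16
  16='bd' goto a→17
  17='bda' goto d→18
  18='bdad' goto a→19
  19='bdada' goto b→20
  20='bdadab' goto ·  ←P5

BFS fail/out derivation:
  n1('c'): parent n0 fail=0; on 'c' 0 → fail=0;  out {6}∪∅={6}
  n3('d'): parent n0 fail=0; on 'd' 0 → fail=0;  out ∅∪∅=∅
  n15('b'): parent n0 fail=0; on 'b' 0 → fail=0;  out ∅∪∅=∅
  n2('cb'): parent n1 fail=0; on 'b' 0 → fail=15;  out {0}∪∅={0}
  n4('db'): parent n3 fail=0; on 'b' 0 → fail=15;  out ∅∪∅=∅
  n7('da'): parent n3 fail=0; on 'a' 0 → fail=0;  out ∅∪∅=∅
  n12('dd'): parent n3 fail=0; on 'd' 0 → fail=3;  out ∅∪∅=∅
  n14('cc'): parent n1 fail=0; on 'c' 0 → fail=1;  out {4}∪{6}={4,6}
  n16('bd'): parent n15 fail=0; on 'd' 0 → fail=3;  out ∅∪∅=∅
  n5('dbb'): parent n4 fail=15; on 'b' 15→0 → fail=15;  out ∅∪∅=∅
  n8('dad'): parent n7 fail=0; on 'd' 0 → fail=3;  out ∅∪∅=∅
  n13('ddd'): parent n12 fail=3; on 'd' 3 → fail=12;  out {3}∪∅={3}
  n17('bda'): parent n16 fail=3; on 'a' 3 → fail=7;  out ∅∪∅=∅
  n6('dbbd'): parent n5 fail=15; on 'd' 15 → fail=16;  out {1}∪∅={1}
  n9('dadb'): parent n8 fail=3; on 'b' 3 → fail=4;  out ∅∪∅=∅
  n18('bdad'): parent n17 fail=7; on 'd' 7 → fail=8;  out ∅∪∅=∅
  n10('dadba'): parent n9 fail=4; on 'a' 4→15→0 → fail=0;  out ∅∪∅=∅
  n19('bdada'): parent n18 fail=8; on 'a' 8→3 → fail=7;  out ∅∪∅=∅
  n11('dadbab'): parent n10 fail=0; on 'b' 0 → fail=15;  out {2}∪∅={2}
  n20('bdadab'): parent n19 fail=7; on 'b' 7→0 → fail=15;  out {5}∪∅={5}

Run:
[0] read 'c'  n0⇒n1  ** P6@[0:0]
[1] read 'a'  n1⇒n0 ·f
[2] read 'c'  n0⇒n1  ** P6@[2:2]
[3] read 'c'  n1⇒n14  ** P4@[2:3],P6@[3:3]
[4] read 'b'  n14⇒n2 ·f  ** P0@[3:4]
[5] read 'c'  n2⇒n1 ·f  ** P6@[5:5]
[6] read 'a'  n1⇒n0 ·f
[7] read 'a'  n0⇒n0
[8] read 'b'  n0⇒n15
[9] read 'c'  n15⇒n1 ·f  ** P6@[9:9]
[10] read 'a'  n1⇒n0 ·f
[11] read 'c'  n0⇒n1  ** P6@[11:11]
[12] read 'c'  n1⇒n14  ** P4@[11:12],P6@[12:12]
[13] read 'a'  n14⇒n0 ·f
[14] read 'd'  n0⇒n3
[15] read 'd'  n3⇒n12
[16] read 'd'  n12⇒n13  ** P3@[14:16]
[17] read 'd'  n13⇒n13 ·f  ** P3@[15:17]
[18] read 'd'  n13⇒n13 ·f  ** P3@[16:18]
[19] read 'd'  n13⇒n13 ·f  ** P3@[17:19]
[20] read 'a'  n13⇒n7 ·f
[21] read 'c'  n7⇒n1 ·f  ** P6@[21:21]
[22] read 'c'  n1⇒n14  ** P4@[21:22],P6@[22:22]
[23] read 'b'  n14⇒n2 ·f  ** P0@[22:23]
[24] read 'b'  n2⇒n15 ·f
[25] read 'b'  n15⇒n15 ·f
[26] read 'd'  n15⇒n16
[27] read 'a'  n16⇒n17
[28] read 'd'  n17⇒n18
[29] read 'a'  n18⇒n19
[30] read 'b'  n19⇒n20  ** P5@[25:30]
[31] read 'a'  n20⇒n0 ·f
[32] read 'c'  n0⇒n1  ** P6@[32:32]
[33] read 'd'  n1⇒n3 ·f
[34] read 'c'  n3⇒n1 ·f  ** P6@[34:34]
[35] read 'a'  n1⇒n0 ·f
[36] read 'b'  n0⇒n15
[37] read 'd'  n15⇒n16
[38] read 'b'  n16⇒n4 ·f
[39] read 'b'  n4⇒n5
[40] read 'd'  n5⇒n6  ** P1@[37:40]
[41] read 'd'  n6⇒n12 ·f
[42] read 'd'  n12⇒n13  ** P3@[40:42]
[43] read 'b'  n13⇒n4 ·f
[44] read 'b'  n4⇒n5
[45] read 'd'  n5⇒n6  ** P1@[42:45]
[46] read 'c'  n6⇒n1 ·f  ** P6@[46:46]
[47] read 'c'  n1⇒n14  ** P4@[46:47],P6@[47:47]
[48] read 'c'  n14⇒n14 ·f  ** P4@[47:48],P6@[48:48]
[49] read 'c'  n14⇒n14 ·f  ** P4@[48:49],P6@[49:49]
[50] read 'c'  n14⇒n14 ·f  ** P4@[49:50],P6@[50:50]
[51] read 'c'  n14⇒n14 ·f  ** P4@[50:51],P6@[51:51]
[52] read 'd'  n14⇒n3 ·f
[53] read 'd'  n3⇒n12
[54] read 'a'  n12⇒n7 ·f
[55] read 'c'  n7⇒n1 ·f  ** P6@[55:55]
[56] read 'c'  n1⇒n14  ** P4@[55:56],P6@[56:56]
[57] read 'd'  n14⇒n3 ·f
[58] read 'b'  n3⇒n4
[59] read 'b'  n4⇒n5
[60] read 'd'  n5⇒n6  ** P1@[57:60]
[61] read 'd'  n6⇒n12 ·f
[62] read 'd'  n12⇒n13  ** P3@[60:62]
[63] read 'd'  n13⇒n13 ·f  ** P3@[61:63]
[64] read 'd'  n13⇒n13 ·f  ** P3@[62:64]
[65] read 'd'  n13⇒n13 ·f  ** P3@[63:65]
[66] read 'b'  n13⇒n4 ·f
[67] read 'c'  n4⇒n1 ·f  ** P6@[67:67]
[68] read 'c'  n1⇒n14  ** P4@[67:68],P6@[68:68]
[69] read 'c'  n14⇒n14 ·f  ** P4@[68:69],P6@[69:69]
[70] read 'd'  n14⇒n3 ·f

Result: [[0,6],[2,6],[3,4],[3,6],[4,0],[5,6],[9,6],[11,6],[12,4],[12,6],[16,3],[17,3],[18,3],[19,3],[21,6],[22,4],[22,6],[23,0],[30,5],[32,6],[34,6],[40,1],[42,3],[45,1],[46,6],[47,4],[47,6],[48,4],[48,6],[49,4],[49,6],[50,4],[50,6],[51,4],[51,6],[55,6],[56,4],[56,6],[60,1],[62,3],[63,3],[64,3],[65,3],[67,6],[68,4],[68,6],[69,4],[69,6]]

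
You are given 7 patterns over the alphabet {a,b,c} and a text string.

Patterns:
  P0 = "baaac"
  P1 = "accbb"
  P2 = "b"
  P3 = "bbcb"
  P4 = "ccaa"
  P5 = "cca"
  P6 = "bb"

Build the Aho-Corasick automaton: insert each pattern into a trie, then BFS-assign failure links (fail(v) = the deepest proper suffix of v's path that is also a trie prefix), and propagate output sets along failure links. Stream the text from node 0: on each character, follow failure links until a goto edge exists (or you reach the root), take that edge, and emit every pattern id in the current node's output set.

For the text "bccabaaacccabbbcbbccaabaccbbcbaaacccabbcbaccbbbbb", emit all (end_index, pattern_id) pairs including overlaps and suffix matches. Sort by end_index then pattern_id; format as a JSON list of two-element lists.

Construct AC machine:
Trie (insert patterns):
  0='ε' goto a→6 b→1 c→14
  1='b' goto a→2 b→11  ←P2
  2='ba' goto a→3
  3='baa' goto a→4
  4='baaa' goto c→5
  5='baaac' goto ·  ←P0
  6='a' goto c→7
  7='ac' goto c→8
  8='acc' goto b→9
  9='accb' goto b→10
  10='accbb' goto ·  ←P1
  11='bb' goto c→12  ←P6
  12='bbc' goto b→13
  13='bbcb' goto ·  ←P3
  14='c' goto c→15
  15='cc' goto a→16
  16='cca' goto a→17  ←P5
  17='ccaa' goto ·  ←P4

Failure links (BFS by depth):
  fail(1) 'b': from fail(0)=0 chase 'b': 0 ⇒ 0;  out={2}∪out(0)={2}
  fail(6) 'a': from fail(0)=0 chase 'a': 0 ⇒ 0;  out=∅∪out(0)=∅
  fail(14) 'c': from fail(0)=0 chase 'c': 0 ⇒ 0;  out=∅∪out(0)=∅
  fail(2) 'ba': from fail(1)=0 chase 'a': 0 ⇒ 6;  out=∅∪out(6)=∅
  fail(7) 'ac': from fail(6)=0 chase 'c': 0 ⇒ 14;  out=∅∪out(14)=∅
  fail(11) 'bb': from fail(1)=0 chase 'b': 0 ⇒ 1;  out={6}∪out(1)={2,6}
  fail(15) 'cc': from fail(14)=0 chase 'c': 0 ⇒ 14;  out=∅∪out(14)=∅
  fail(3) 'baa': from fail(2)=6 chase 'a': 6→0 ⇒ 6;  out=∅∪out(6)=∅
  fail(8) 'acc': from fail(7)=14 chase 'c': 14 ⇒ 15;  out=∅∪out(15)=∅
  fail(12) 'bbc': from fail(11)=1 chase 'c': 1→0 ⇒ 14;  out=∅∪out(14)=∅
  fail(16) 'cca': from fail(15)=14 chase 'a': 14→0 ⇒ 6;  out={5}∪out(6)={5}
  fail(4) 'baaa': from fail(3)=6 chase 'a': 6→0 ⇒ 6;  out=∅∪out(6)=∅
  fail(9) 'accb': from fail(8)=15 chase 'b': 15→14→0 ⇒ 1;  out=∅∪out(1)={2}
  fail(13) 'bbcb': from fail(12)=14 chase 'b': 14→0 ⇒ 1;  out={3}∪out(1)={2,3}
  fail(17) 'ccaa': from fail(16)=6 chase 'a': 6→0 ⇒ 6;  out={4}∪out(6)={4}
  fail(5) 'baaac': from fail(4)=6 chase 'c': 6 ⇒ 7;  out={0}∪out(7)={0}
  fail(10) 'accbb': from fail(9)=1 chase 'b': 1 ⇒ 11;  out={1}∪out(11)={1,2,6}

Text stream:
pos 0 'b': at 1  emit P2@[0:0]
pos 1 'c': at 14 ·f
pos 2 'c': at 15
pos 3 'a': at 16  emit P5@[1:3]
pos 4 'b': at 1 ·f  emit P2@[4:4]
pos 5 'a': at 2
pos 6 'a': at 3
pos 7 'a': at 4
pos 8 'c': at 5  emit P0@[4:8]
pos 9 'c': at 8 ·f
pos 10 'c': at 15 ·f
pos 11 'a': at 16  emit P5@[9:11]
pos 12 'b': at 1 ·f  emit P2@[12:12]
pos 13 'b': at 11  emit P2@[13:13],P6@[12:13]
pos 14 'b': at 11 ·f  emit P2@[14:14],P6@[13:14]
pos 15 'c': at 12
pos 16 'b': at 13  emit P2@[16:16],P3@[13:16]
pos 17 'b': at 11 ·f  emit P2@[17:17],P6@[16:17]
pos 18 'c': at 12
pos 19 'c': at 15 ·f
pos 20 'a': at 16  emit P5@[18:20]
pos 21 'a': at 17  emit P4@[18:21]
pos 22 'b': at 1 ·f  emit P2@[22:22]
pos 23 'a': at 2
pos 24 'c': at 7 ·f
pos 25 'c': at 8
pos 26 'b': at 9  emit P2@[26:26]
pos 27 'b': at 10  emit P1@[23:27],P2@[27:27],P6@[26:27]
pos 28 'c': at 12 ·f
pos 29 'b': at 13  emit P2@[29:29],P3@[26:29]
pos 30 'a': at 2 ·f
pos 31 'a': at 3
pos 32 'a': at 4
pos 33 'c': at 5  emit P0@[29:33]
pos 34 'c': at 8 ·f
pos 35 'c': at 15 ·f
pos 36 'a': at 16  emit P5@[34:36]
pos 37 'b': at 1 ·f  emit P2@[37:37]
pos 38 'b': at 11  emit P2@[38:38],P6@[37:38]
pos 39 'c': at 12
pos 40 'b': at 13  emit P2@[40:40],P3@[37:40]
pos 41 'a': at 2 ·f
pos 42 'c': at 7 ·f
pos 43 'c': at 8
pos 44 'b': at 9  emit P2@[44:44]
pos 45 'b': at 10  emit P1@[41:45],P2@[45:45],P6@[44:45]
pos 46 'b': at 11 ·f  emit P2@[46:46],P6@[45:46]
pos 47 'b': at 11 ·f  emit P2@[47:47],P6@[46:47]
pos 48 'b': at 11 ·f  emit P2@[48:48],P6@[47:48]

Matches: [[0,2],[3,5],[4,2],[8,0],[11,5],[12,2],[13,2],[13,6],[14,2],[14,6],[16,2],[16,3],[17,2],[17,6],[20,5],[21,4],[22,2],[26,2],[27,1],[27,2],[27,6],[29,2],[29,3],[33,0],[36,5],[37,2],[38,2],[38,6],[40,2],[40,3],[44,2],[45,1],[45,2],[45,6],[46,2],[46,6],[47,2],[47,6],[48,2],[48,6]]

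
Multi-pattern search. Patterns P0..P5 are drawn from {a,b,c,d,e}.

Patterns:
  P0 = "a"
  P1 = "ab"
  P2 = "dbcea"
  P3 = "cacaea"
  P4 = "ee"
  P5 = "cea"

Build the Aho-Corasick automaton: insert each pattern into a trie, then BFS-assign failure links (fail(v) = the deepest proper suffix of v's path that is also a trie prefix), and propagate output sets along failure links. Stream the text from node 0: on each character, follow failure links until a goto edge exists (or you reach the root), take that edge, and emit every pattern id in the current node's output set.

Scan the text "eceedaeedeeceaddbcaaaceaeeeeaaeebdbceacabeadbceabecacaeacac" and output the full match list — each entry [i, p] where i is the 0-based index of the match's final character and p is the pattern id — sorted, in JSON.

Build automaton:
Trie (insert patterns):
  n0 'ε': a→1 c→8 d→3 e→14
  n1 'a': b→2  [P0 ends]
  n2 'ab': ·  [P1 ends]
  n3 'd': b→4
  n4 'db': c→5
  n5 'dbc': e→6
  n6 'dbce': a→7
  n7 'dbcea': ·  [P2 ends]
  n8 'c': a→9 e→16
  n9 'ca': c→10
  n10 'cac': a→11
  n11 'caca': e→12
  n12 'cacae': a→13
  n13 'cacaea': ·  [P3 ends]
  n14 'e': e→15
  n15 'ee': ·  [P4 ends]
  n16 'ce': a→17
  n17 'cea': ·  [P5 ends]

Failure links (BFS by depth):
  fail(1) 'a': from fail(0)=0 chase 'a': 0 ⇒ 0;  out={0}∪out(0)={0}
  fail(3) 'd': from fail(0)=0 chase 'd': 0 ⇒ 0;  out=∅∪out(0)=∅
  fail(8) 'c': from fail(0)=0 chase 'c': 0 ⇒ 0;  out=∅∪out(0)=∅
  fail(14) 'e': from fail(0)=0 chase 'e': 0 ⇒ 0;  out=∅∪out(0)=∅
  fail(2) 'ab': from fail(1)=0 chase 'b': 0 ⇒ 0;  out={1}∪out(0)={1}
  fail(4) 'db': from fail(3)=0 chase 'b': 0 ⇒ 0;  out=∅∪out(0)=∅
  fail(9) 'ca': from fail(8)=0 chase 'a': 0 ⇒ 1;  out=∅∪out(1)={0}
  fail(15) 'ee': from fail(14)=0 chase 'e': 0 ⇒ 14;  out={4}∪out(14)={4}
  fail(16) 'ce': from fail(8)=0 chase 'e': 0 ⇒ 14;  out=∅∪out(14)=∅
  fail(5) 'dbc': from fail(4)=0 chase 'c': 0 ⇒ 8;  out=∅∪out(8)=∅
  fail(10) 'cac': from fail(9)=1 chase 'c': 1→0 ⇒ 8;  out=∅∪out(8)=∅
  fail(17) 'cea': from fail(16)=14 chase 'a': 14→0 ⇒ 1;  out={5}∪out(1)={0,5}
  fail(6) 'dbce': from fail(5)=8 chase 'e': 8 ⇒ 16;  out=∅∪out(16)=∅
  fail(11) 'caca': from fail(10)=8 chase 'a': 8 ⇒ 9;  out=∅∪out(9)={0}
  fail(7) 'dbcea': from fail(6)=16 chase 'a': 16 ⇒ 17;  out={2}∪out(17)={0,2,5}
  fail(12) 'cacae': from fail(11)=9 chase 'e': 9→1→0 ⇒ 14;  out=∅∪out(14)=∅
  fail(13) 'cacaea': from fail(12)=14 chase 'a': 14→0 ⇒ 1;  out={3}∪out(1)={0,3}

Text stream:
pos 0 'e': at 14
pos 1 'c': at 8 (via fail)
pos 2 'e': at 16
pos 3 'e': at 15 (via fail)  → match P4@[2:3]
pos 4 'd': at 3 (via fail)
pos 5 'a': at 1 (via fail)  → match P0@[5:5]
pos 6 'e': at 14 (via fail)
pos 7 'e': at 15  → match P4@[6:7]
pos 8 'd': at 3 (via fail)
pos 9 'e': at 14 (via fail)
pos 10 'e': at 15  → match P4@[9:10]
pos 11 'c': at 8 (via fail)
pos 12 'e': at 16
pos 13 'a': at 17  → match P0@[13:13],P5@[11:13]
pos 14 'd': at 3 (via fail)
pos 15 'd': at 3 (via fail)
pos 16 'b': at 4
pos 17 'c': at 5
pos 18 'a': at 9 (via fail)  → match P0@[18:18]
pos 19 'a': at 1 (via fail)  → match P0@[19:19]
pos 20 'a': at 1 (via fail)  → match P0@[20:20]
pos 21 'c': at 8 (via fail)
pos 22 'e': at 16
pos 23 'a': at 17  → match P0@[23:23],P5@[21:23]
pos 24 'e': at 14 (via fail)
pos 25 'e': at 15  → match P4@[24:25]
pos 26 'e': at 15 (via fail)  → match P4@[25:26]
pos 27 'e': at 15 (via fail)  → match P4@[26:27]
pos 28 'a': at 1 (via fail)  → match P0@[28:28]
pos 29 'a': at 1 (via fail)  → match P0@[29:29]
pos 30 'e': at 14 (via fail)
pos 31 'e': at 15  → match P4@[30:31]
pos 32 'b': at 0 (via fail)
pos 33 'd': at 3
pos 34 'b': at 4
pos 35 'c': at 5
pos 36 'e': at 6
pos 37 'a': at 7  → match P0@[37:37],P2@[33:37],P5@[35:37]
pos 38 'c': at 8 (via fail)
pos 39 'a': at 9  → match P0@[39:39]
pos 40 'b': at 2 (via fail)  → match P1@[39:40]
pos 41 'e': at 14 (via fail)
pos 42 'a': at 1 (via fail)  → match P0@[42:42]
pos 43 'd': at 3 (via fail)
pos 44 'b': at 4
pos 45 'c': at 5
pos 46 'e': at 6
pos 47 'a': at 7  → match P0@[47:47],P2@[43:47],P5@[45:47]
pos 48 'b': at 2 (via fail)  → match P1@[47:48]
pos 49 'e': at 14 (via fail)
pos 50 'c': at 8 (via fail)
pos 51 'a': at 9  → match P0@[51:51]
pos 52 'c': at 10
pos 53 'a': at 11  → match P0@[53:53]
pos 54 'e': at 12
pos 55 'a': at 13  → match P0@[55:55],P3@[50:55]
pos 56 'c': at 8 (via fail)
pos 57 'a': at 9  → match P0@[57:57]
pos 58 'c': at 10

Matches: [[3,4],[5,0],[7,4],[10,4],[13,0],[13,5],[18,0],[19,0],[20,0],[23,0],[23,5],[25,4],[26,4],[27,4],[28,0],[29,0],[31,4],[37,0],[37,2],[37,5],[39,0],[40,1],[42,0],[47,0],[47,2],[47,5],[48,1],[51,0],[53,0],[55,0],[55,3],[57,0]]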